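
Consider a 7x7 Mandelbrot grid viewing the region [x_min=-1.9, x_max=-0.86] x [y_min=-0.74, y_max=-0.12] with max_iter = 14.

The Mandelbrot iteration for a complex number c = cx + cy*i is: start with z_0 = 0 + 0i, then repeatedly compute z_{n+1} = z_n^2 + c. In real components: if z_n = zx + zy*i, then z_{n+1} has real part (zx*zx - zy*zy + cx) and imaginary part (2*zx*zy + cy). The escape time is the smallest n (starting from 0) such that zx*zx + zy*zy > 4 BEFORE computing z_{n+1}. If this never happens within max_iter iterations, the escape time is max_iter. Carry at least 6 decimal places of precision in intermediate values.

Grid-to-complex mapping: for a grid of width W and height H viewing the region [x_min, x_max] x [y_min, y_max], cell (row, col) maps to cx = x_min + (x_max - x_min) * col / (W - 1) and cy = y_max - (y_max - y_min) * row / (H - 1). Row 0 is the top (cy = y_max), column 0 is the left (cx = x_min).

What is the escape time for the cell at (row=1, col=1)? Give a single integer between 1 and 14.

z_0 = 0 + 0i, c = -1.7267 + -0.2233i
Iter 1: z = -1.7267 + -0.2233i, |z|^2 = 3.0313
Iter 2: z = 1.2048 + 0.5479i, |z|^2 = 1.7518
Iter 3: z = -0.5752 + 1.0969i, |z|^2 = 1.5342
Iter 4: z = -2.5991 + -1.4854i, |z|^2 = 8.9614
Escaped at iteration 4

Answer: 4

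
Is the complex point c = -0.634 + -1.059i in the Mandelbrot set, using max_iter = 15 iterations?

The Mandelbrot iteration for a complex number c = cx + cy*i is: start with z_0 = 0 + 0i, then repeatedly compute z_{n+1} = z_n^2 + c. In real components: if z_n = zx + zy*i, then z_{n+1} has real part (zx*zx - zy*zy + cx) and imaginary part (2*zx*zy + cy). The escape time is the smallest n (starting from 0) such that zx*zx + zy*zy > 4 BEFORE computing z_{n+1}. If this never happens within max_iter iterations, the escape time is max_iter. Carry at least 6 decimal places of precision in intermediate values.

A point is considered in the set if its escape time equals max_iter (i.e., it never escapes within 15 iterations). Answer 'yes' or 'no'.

z_0 = 0 + 0i, c = -0.6340 + -1.0590i
Iter 1: z = -0.6340 + -1.0590i, |z|^2 = 1.5234
Iter 2: z = -1.3535 + 0.2838i, |z|^2 = 1.9126
Iter 3: z = 1.1175 + -1.8273i, |z|^2 = 4.5878
Escaped at iteration 3

Answer: no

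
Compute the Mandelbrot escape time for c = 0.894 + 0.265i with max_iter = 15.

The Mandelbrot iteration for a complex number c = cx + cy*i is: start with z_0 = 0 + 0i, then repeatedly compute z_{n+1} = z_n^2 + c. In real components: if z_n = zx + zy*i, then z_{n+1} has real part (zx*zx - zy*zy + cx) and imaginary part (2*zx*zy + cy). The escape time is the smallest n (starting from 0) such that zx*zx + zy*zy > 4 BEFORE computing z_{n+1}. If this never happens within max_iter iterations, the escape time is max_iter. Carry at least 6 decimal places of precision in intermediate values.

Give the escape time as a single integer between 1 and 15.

Answer: 3

Derivation:
z_0 = 0 + 0i, c = 0.8940 + 0.2650i
Iter 1: z = 0.8940 + 0.2650i, |z|^2 = 0.8695
Iter 2: z = 1.6230 + 0.7388i, |z|^2 = 3.1800
Iter 3: z = 2.9823 + 2.6632i, |z|^2 = 15.9869
Escaped at iteration 3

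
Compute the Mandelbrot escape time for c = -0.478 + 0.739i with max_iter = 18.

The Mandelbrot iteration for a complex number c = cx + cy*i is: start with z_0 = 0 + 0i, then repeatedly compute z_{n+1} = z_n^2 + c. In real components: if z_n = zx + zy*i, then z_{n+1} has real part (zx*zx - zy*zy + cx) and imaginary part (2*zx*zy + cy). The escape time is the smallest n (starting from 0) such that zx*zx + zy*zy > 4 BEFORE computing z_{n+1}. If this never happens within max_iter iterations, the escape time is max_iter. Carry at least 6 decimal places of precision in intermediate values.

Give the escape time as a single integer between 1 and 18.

z_0 = 0 + 0i, c = -0.4780 + 0.7390i
Iter 1: z = -0.4780 + 0.7390i, |z|^2 = 0.7746
Iter 2: z = -0.7956 + 0.0325i, |z|^2 = 0.6341
Iter 3: z = 0.1540 + 0.6873i, |z|^2 = 0.4960
Iter 4: z = -0.9266 + 0.9506i, |z|^2 = 1.7623
Iter 5: z = -0.5231 + -1.0228i, |z|^2 = 1.3197
Iter 6: z = -1.2504 + 1.8091i, |z|^2 = 4.8362
Escaped at iteration 6

Answer: 6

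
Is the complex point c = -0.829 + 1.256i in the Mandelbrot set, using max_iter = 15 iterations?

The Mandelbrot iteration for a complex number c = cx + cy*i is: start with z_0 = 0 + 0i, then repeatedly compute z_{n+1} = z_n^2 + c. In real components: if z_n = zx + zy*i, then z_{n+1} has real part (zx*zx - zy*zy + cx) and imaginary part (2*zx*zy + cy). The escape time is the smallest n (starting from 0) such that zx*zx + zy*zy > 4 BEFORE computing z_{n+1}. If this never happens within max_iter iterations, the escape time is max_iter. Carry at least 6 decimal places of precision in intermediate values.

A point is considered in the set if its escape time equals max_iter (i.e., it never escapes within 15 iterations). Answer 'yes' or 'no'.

z_0 = 0 + 0i, c = -0.8290 + 1.2560i
Iter 1: z = -0.8290 + 1.2560i, |z|^2 = 2.2648
Iter 2: z = -1.7193 + -0.8264i, |z|^2 = 3.6390
Iter 3: z = 1.4440 + 4.0978i, |z|^2 = 18.8771
Escaped at iteration 3

Answer: no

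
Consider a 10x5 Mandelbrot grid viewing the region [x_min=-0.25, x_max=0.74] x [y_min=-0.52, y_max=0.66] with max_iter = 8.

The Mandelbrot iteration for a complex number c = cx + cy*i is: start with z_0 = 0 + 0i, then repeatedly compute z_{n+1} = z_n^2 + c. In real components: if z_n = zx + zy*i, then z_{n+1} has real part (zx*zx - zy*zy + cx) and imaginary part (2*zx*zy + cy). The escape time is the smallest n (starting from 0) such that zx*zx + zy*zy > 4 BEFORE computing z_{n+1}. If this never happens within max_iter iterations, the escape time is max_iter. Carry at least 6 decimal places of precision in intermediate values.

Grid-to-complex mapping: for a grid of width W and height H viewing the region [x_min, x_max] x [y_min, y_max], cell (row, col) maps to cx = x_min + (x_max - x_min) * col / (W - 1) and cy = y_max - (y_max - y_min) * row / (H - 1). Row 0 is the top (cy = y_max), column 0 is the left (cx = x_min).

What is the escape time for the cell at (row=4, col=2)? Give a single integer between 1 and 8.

z_0 = 0 + 0i, c = -0.0300 + -0.5200i
Iter 1: z = -0.0300 + -0.5200i, |z|^2 = 0.2713
Iter 2: z = -0.2995 + -0.4888i, |z|^2 = 0.3286
Iter 3: z = -0.1792 + -0.2272i, |z|^2 = 0.0837
Iter 4: z = -0.0495 + -0.4386i, |z|^2 = 0.1948
Iter 5: z = -0.2199 + -0.4766i, |z|^2 = 0.2755
Iter 6: z = -0.2088 + -0.3104i, |z|^2 = 0.1399
Iter 7: z = -0.0828 + -0.3904i, |z|^2 = 0.1592

Answer: 8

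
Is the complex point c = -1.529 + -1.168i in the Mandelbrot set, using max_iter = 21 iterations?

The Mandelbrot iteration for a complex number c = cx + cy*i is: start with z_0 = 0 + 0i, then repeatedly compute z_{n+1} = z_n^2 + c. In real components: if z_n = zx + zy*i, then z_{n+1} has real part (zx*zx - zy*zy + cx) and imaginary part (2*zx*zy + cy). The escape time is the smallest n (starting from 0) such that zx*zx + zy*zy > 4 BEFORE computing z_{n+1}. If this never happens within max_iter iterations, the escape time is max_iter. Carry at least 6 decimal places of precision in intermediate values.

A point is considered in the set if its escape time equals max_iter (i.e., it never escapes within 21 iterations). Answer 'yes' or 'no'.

z_0 = 0 + 0i, c = -1.5290 + -1.1680i
Iter 1: z = -1.5290 + -1.1680i, |z|^2 = 3.7021
Iter 2: z = -0.5554 + 2.4037i, |z|^2 = 6.0864
Escaped at iteration 2

Answer: no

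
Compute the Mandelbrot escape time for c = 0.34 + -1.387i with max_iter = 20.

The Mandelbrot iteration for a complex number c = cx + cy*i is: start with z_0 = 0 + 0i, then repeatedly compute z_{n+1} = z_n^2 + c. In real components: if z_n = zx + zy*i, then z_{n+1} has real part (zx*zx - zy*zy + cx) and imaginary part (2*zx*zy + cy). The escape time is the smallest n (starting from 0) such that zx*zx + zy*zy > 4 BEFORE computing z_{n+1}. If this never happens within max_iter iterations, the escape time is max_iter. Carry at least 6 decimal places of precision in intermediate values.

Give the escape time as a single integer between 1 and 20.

z_0 = 0 + 0i, c = 0.3400 + -1.3870i
Iter 1: z = 0.3400 + -1.3870i, |z|^2 = 2.0394
Iter 2: z = -1.4682 + -2.3302i, |z|^2 = 7.5852
Escaped at iteration 2

Answer: 2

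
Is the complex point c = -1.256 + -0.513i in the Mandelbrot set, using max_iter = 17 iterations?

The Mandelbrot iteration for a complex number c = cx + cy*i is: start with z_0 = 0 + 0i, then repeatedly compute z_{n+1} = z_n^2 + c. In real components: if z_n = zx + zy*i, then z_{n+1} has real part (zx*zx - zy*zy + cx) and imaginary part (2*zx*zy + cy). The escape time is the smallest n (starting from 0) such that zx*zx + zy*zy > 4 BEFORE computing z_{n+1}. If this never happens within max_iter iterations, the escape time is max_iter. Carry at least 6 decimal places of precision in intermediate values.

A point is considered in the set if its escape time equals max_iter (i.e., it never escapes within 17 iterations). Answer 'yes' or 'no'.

Answer: no

Derivation:
z_0 = 0 + 0i, c = -1.2560 + -0.5130i
Iter 1: z = -1.2560 + -0.5130i, |z|^2 = 1.8407
Iter 2: z = 0.0584 + 0.7757i, |z|^2 = 0.6050
Iter 3: z = -1.8542 + -0.4225i, |z|^2 = 3.6167
Iter 4: z = 2.0037 + 1.0537i, |z|^2 = 5.1251
Escaped at iteration 4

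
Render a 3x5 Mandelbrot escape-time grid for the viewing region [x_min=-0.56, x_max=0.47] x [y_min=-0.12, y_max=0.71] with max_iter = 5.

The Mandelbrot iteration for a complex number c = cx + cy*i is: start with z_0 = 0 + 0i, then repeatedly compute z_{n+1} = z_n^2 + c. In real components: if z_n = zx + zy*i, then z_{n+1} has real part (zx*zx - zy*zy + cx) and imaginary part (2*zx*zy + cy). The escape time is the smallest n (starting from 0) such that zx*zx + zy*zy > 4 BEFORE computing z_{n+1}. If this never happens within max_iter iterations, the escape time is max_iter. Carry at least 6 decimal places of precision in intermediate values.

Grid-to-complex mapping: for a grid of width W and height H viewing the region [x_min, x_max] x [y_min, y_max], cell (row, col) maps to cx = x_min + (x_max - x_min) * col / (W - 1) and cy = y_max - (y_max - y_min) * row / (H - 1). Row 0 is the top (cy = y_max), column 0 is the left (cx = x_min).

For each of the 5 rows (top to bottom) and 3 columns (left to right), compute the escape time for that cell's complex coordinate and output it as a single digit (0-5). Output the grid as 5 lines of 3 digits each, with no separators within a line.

(row=0, col=0): c = -0.5600 + 0.7100i → escape time 5
(row=0, col=1): c = -0.0450 + 0.7100i → escape time 5
(row=0, col=2): c = 0.4700 + 0.7100i → escape time 4
(row=1, col=0): c = -0.5600 + 0.5025i → escape time 5
(row=1, col=1): c = -0.0450 + 0.5025i → escape time 5
(row=1, col=2): c = 0.4700 + 0.5025i → escape time 5
(row=2, col=0): c = -0.5600 + 0.2950i → escape time 5
(row=2, col=1): c = -0.0450 + 0.2950i → escape time 5
(row=2, col=2): c = 0.4700 + 0.2950i → escape time 5
(row=3, col=0): c = -0.5600 + 0.0875i → escape time 5
(row=3, col=1): c = -0.0450 + 0.0875i → escape time 5
(row=3, col=2): c = 0.4700 + 0.0875i → escape time 5
(row=4, col=0): c = -0.5600 + -0.1200i → escape time 5
(row=4, col=1): c = -0.0450 + -0.1200i → escape time 5
(row=4, col=2): c = 0.4700 + -0.1200i → escape time 5

Answer: 554
555
555
555
555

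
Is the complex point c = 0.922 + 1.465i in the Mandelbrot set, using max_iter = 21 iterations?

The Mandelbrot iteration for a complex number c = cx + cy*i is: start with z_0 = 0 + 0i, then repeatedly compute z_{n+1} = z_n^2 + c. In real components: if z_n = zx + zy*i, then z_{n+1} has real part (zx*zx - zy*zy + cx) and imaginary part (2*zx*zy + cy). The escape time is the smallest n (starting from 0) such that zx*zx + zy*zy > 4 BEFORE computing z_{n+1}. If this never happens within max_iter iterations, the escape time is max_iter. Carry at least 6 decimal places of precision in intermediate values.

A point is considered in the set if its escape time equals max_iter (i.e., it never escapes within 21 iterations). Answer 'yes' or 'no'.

Answer: no

Derivation:
z_0 = 0 + 0i, c = 0.9220 + 1.4650i
Iter 1: z = 0.9220 + 1.4650i, |z|^2 = 2.9963
Iter 2: z = -0.3741 + 4.1665i, |z|^2 = 17.4994
Escaped at iteration 2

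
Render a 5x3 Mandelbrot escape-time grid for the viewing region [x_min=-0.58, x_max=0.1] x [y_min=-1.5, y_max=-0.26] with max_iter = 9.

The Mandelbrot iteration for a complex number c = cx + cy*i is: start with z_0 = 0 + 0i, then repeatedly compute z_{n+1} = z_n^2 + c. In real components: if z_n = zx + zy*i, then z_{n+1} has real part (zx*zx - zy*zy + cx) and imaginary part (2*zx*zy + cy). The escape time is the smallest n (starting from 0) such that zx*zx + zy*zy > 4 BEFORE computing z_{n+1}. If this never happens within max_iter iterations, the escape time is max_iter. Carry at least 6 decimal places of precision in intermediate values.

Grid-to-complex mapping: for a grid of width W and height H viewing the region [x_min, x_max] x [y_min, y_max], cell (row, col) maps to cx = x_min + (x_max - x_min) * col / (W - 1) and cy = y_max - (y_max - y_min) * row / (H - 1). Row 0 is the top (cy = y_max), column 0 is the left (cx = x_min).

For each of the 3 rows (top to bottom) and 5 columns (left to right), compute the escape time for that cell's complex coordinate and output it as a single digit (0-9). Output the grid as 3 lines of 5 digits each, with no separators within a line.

(row=0, col=0): c = -0.5800 + -0.2600i → escape time 9
(row=0, col=1): c = -0.4100 + -0.2600i → escape time 9
(row=0, col=2): c = -0.2400 + -0.2600i → escape time 9
(row=0, col=3): c = -0.0700 + -0.2600i → escape time 9
(row=0, col=4): c = 0.1000 + -0.2600i → escape time 9
(row=1, col=0): c = -0.5800 + -0.8800i → escape time 4
(row=1, col=1): c = -0.4100 + -0.8800i → escape time 5
(row=1, col=2): c = -0.2400 + -0.8800i → escape time 9
(row=1, col=3): c = -0.0700 + -0.8800i → escape time 9
(row=1, col=4): c = 0.1000 + -0.8800i → escape time 5
(row=2, col=0): c = -0.5800 + -1.5000i → escape time 2
(row=2, col=1): c = -0.4100 + -1.5000i → escape time 2
(row=2, col=2): c = -0.2400 + -1.5000i → escape time 2
(row=2, col=3): c = -0.0700 + -1.5000i → escape time 2
(row=2, col=4): c = 0.1000 + -1.5000i → escape time 2

Answer: 99999
45995
22222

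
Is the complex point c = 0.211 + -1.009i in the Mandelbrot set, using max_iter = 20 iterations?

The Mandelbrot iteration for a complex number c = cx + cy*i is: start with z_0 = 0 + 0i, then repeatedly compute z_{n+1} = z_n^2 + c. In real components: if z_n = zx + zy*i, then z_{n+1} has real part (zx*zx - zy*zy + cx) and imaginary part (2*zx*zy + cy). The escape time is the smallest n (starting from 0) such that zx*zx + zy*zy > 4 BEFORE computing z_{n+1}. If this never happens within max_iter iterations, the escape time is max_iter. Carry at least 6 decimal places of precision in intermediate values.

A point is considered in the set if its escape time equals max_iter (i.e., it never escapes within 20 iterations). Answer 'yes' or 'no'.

Answer: no

Derivation:
z_0 = 0 + 0i, c = 0.2110 + -1.0090i
Iter 1: z = 0.2110 + -1.0090i, |z|^2 = 1.0626
Iter 2: z = -0.7626 + -1.4348i, |z|^2 = 2.6401
Iter 3: z = -1.2661 + 1.1792i, |z|^2 = 2.9937
Iter 4: z = 0.4235 + -3.9952i, |z|^2 = 16.1408
Escaped at iteration 4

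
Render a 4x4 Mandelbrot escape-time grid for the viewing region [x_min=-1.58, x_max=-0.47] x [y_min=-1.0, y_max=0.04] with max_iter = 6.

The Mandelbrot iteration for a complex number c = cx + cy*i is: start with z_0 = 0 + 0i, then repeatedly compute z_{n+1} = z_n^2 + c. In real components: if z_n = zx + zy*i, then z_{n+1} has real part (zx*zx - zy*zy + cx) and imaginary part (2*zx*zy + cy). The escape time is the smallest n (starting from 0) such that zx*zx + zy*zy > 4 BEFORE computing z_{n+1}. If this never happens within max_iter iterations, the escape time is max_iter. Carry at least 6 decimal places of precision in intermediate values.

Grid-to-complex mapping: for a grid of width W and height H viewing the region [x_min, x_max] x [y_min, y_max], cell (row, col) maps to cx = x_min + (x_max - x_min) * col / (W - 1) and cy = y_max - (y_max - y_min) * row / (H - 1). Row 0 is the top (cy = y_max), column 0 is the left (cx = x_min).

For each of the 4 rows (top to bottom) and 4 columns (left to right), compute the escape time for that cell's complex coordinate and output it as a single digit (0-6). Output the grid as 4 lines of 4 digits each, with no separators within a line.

Answer: 6666
4666
3356
2334

Derivation:
(row=0, col=0): c = -1.5800 + 0.0400i → escape time 6
(row=0, col=1): c = -1.2100 + 0.0400i → escape time 6
(row=0, col=2): c = -0.8400 + 0.0400i → escape time 6
(row=0, col=3): c = -0.4700 + 0.0400i → escape time 6
(row=1, col=0): c = -1.5800 + -0.3067i → escape time 4
(row=1, col=1): c = -1.2100 + -0.3067i → escape time 6
(row=1, col=2): c = -0.8400 + -0.3067i → escape time 6
(row=1, col=3): c = -0.4700 + -0.3067i → escape time 6
(row=2, col=0): c = -1.5800 + -0.6533i → escape time 3
(row=2, col=1): c = -1.2100 + -0.6533i → escape time 3
(row=2, col=2): c = -0.8400 + -0.6533i → escape time 5
(row=2, col=3): c = -0.4700 + -0.6533i → escape time 6
(row=3, col=0): c = -1.5800 + -1.0000i → escape time 2
(row=3, col=1): c = -1.2100 + -1.0000i → escape time 3
(row=3, col=2): c = -0.8400 + -1.0000i → escape time 3
(row=3, col=3): c = -0.4700 + -1.0000i → escape time 4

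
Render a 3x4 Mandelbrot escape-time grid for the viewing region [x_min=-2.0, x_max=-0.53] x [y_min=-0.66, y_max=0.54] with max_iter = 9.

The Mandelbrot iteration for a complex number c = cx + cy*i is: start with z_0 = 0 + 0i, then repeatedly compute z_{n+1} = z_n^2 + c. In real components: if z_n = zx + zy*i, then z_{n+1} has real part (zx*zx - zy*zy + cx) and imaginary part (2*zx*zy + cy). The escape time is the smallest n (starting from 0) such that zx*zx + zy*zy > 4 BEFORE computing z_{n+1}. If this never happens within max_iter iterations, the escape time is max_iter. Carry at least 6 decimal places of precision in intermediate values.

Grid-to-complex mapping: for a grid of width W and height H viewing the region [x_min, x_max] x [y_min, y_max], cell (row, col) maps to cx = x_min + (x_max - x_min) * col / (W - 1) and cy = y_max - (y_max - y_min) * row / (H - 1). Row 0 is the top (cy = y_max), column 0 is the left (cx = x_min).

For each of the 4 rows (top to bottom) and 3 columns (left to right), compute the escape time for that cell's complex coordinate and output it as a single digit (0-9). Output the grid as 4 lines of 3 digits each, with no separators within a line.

Answer: 139
199
199
139

Derivation:
(row=0, col=0): c = -2.0000 + 0.5400i → escape time 1
(row=0, col=1): c = -1.2650 + 0.5400i → escape time 3
(row=0, col=2): c = -0.5300 + 0.5400i → escape time 9
(row=1, col=0): c = -2.0000 + 0.1400i → escape time 1
(row=1, col=1): c = -1.2650 + 0.1400i → escape time 9
(row=1, col=2): c = -0.5300 + 0.1400i → escape time 9
(row=2, col=0): c = -2.0000 + -0.2600i → escape time 1
(row=2, col=1): c = -1.2650 + -0.2600i → escape time 9
(row=2, col=2): c = -0.5300 + -0.2600i → escape time 9
(row=3, col=0): c = -2.0000 + -0.6600i → escape time 1
(row=3, col=1): c = -1.2650 + -0.6600i → escape time 3
(row=3, col=2): c = -0.5300 + -0.6600i → escape time 9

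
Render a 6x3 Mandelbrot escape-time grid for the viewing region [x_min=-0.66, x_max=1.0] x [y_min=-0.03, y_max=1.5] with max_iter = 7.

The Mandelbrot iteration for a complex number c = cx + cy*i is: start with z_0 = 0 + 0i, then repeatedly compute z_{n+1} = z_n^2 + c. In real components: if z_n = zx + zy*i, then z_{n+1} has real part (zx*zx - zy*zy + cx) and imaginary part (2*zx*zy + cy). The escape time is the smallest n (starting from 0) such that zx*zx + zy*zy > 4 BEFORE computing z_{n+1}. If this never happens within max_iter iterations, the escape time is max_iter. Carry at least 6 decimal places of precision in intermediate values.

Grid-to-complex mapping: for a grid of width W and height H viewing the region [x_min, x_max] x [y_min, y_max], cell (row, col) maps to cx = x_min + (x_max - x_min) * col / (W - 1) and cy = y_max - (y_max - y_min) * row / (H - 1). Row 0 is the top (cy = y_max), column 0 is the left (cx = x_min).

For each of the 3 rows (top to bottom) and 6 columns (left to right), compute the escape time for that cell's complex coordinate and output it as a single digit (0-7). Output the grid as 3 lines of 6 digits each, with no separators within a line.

Answer: 222222
577532
777742

Derivation:
(row=0, col=0): c = -0.6600 + 1.5000i → escape time 2
(row=0, col=1): c = -0.3280 + 1.5000i → escape time 2
(row=0, col=2): c = 0.0040 + 1.5000i → escape time 2
(row=0, col=3): c = 0.3360 + 1.5000i → escape time 2
(row=0, col=4): c = 0.6680 + 1.5000i → escape time 2
(row=0, col=5): c = 1.0000 + 1.5000i → escape time 2
(row=1, col=0): c = -0.6600 + 0.7350i → escape time 5
(row=1, col=1): c = -0.3280 + 0.7350i → escape time 7
(row=1, col=2): c = 0.0040 + 0.7350i → escape time 7
(row=1, col=3): c = 0.3360 + 0.7350i → escape time 5
(row=1, col=4): c = 0.6680 + 0.7350i → escape time 3
(row=1, col=5): c = 1.0000 + 0.7350i → escape time 2
(row=2, col=0): c = -0.6600 + -0.0300i → escape time 7
(row=2, col=1): c = -0.3280 + -0.0300i → escape time 7
(row=2, col=2): c = 0.0040 + -0.0300i → escape time 7
(row=2, col=3): c = 0.3360 + -0.0300i → escape time 7
(row=2, col=4): c = 0.6680 + -0.0300i → escape time 4
(row=2, col=5): c = 1.0000 + -0.0300i → escape time 2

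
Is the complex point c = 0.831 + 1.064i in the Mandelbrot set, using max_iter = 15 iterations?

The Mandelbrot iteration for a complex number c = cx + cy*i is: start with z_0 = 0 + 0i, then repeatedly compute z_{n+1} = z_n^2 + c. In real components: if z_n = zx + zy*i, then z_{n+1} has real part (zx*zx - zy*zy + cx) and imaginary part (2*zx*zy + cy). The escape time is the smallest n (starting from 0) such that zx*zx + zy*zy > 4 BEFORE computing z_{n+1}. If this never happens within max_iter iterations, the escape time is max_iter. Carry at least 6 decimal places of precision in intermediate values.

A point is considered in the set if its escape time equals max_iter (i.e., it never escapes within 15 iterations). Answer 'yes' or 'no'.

Answer: no

Derivation:
z_0 = 0 + 0i, c = 0.8310 + 1.0640i
Iter 1: z = 0.8310 + 1.0640i, |z|^2 = 1.8227
Iter 2: z = 0.3895 + 2.8324i, |z|^2 = 8.1740
Escaped at iteration 2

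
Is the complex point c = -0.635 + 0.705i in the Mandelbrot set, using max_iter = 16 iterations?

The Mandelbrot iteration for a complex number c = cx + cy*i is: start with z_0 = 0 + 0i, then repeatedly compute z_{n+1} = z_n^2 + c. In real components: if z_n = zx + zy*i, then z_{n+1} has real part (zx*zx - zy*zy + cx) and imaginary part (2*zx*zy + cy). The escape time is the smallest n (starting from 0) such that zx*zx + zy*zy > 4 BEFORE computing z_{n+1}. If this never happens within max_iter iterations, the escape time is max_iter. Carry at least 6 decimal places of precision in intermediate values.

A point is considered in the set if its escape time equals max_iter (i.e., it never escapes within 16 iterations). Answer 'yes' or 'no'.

Answer: no

Derivation:
z_0 = 0 + 0i, c = -0.6350 + 0.7050i
Iter 1: z = -0.6350 + 0.7050i, |z|^2 = 0.9002
Iter 2: z = -0.7288 + -0.1904i, |z|^2 = 0.5674
Iter 3: z = -0.1401 + 0.9825i, |z|^2 = 0.9848
Iter 4: z = -1.5806 + 0.4297i, |z|^2 = 2.6830
Iter 5: z = 1.6786 + -0.6535i, |z|^2 = 3.2447
Iter 6: z = 1.7556 + -1.4890i, |z|^2 = 5.2991
Escaped at iteration 6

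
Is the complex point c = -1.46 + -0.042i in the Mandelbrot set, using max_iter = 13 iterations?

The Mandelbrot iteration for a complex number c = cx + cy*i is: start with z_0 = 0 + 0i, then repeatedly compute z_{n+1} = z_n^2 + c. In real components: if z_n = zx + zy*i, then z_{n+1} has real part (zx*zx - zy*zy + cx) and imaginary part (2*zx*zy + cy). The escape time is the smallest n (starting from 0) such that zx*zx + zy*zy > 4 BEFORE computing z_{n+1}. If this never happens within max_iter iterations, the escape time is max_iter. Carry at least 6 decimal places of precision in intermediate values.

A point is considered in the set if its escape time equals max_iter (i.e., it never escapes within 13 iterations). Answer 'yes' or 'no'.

z_0 = 0 + 0i, c = -1.4600 + -0.0420i
Iter 1: z = -1.4600 + -0.0420i, |z|^2 = 2.1334
Iter 2: z = 0.6698 + 0.0806i, |z|^2 = 0.4552
Iter 3: z = -1.0178 + 0.0660i, |z|^2 = 1.0403
Iter 4: z = -0.4284 + -0.1764i, |z|^2 = 0.2146
Iter 5: z = -1.3076 + 0.1092i, |z|^2 = 1.7217
Iter 6: z = 0.2379 + -0.3275i, |z|^2 = 0.1638
Iter 7: z = -1.5106 + -0.1978i, |z|^2 = 2.3211
Iter 8: z = 0.7829 + 0.5556i, |z|^2 = 0.9216
Iter 9: z = -1.1558 + 0.8280i, |z|^2 = 2.0214
Iter 10: z = -0.8096 + -1.9559i, |z|^2 = 4.4811
Escaped at iteration 10

Answer: no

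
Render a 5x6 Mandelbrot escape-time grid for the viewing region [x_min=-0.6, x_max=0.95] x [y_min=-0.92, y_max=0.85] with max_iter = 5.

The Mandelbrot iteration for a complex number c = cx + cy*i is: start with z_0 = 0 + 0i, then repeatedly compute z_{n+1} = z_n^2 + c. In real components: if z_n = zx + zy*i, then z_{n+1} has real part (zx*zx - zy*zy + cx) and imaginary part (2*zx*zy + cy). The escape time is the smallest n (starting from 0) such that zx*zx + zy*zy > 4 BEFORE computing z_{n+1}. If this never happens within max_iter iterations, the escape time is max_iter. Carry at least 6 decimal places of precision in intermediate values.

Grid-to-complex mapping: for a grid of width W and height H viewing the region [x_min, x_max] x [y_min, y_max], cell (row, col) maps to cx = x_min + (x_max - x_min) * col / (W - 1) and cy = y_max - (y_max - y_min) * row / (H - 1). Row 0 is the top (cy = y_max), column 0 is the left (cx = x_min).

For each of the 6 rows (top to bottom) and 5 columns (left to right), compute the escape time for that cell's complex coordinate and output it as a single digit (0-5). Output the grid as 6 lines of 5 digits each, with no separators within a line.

Answer: 45532
55542
55543
55543
55542
45432

Derivation:
(row=0, col=0): c = -0.6000 + 0.8500i → escape time 4
(row=0, col=1): c = -0.2125 + 0.8500i → escape time 5
(row=0, col=2): c = 0.1750 + 0.8500i → escape time 5
(row=0, col=3): c = 0.5625 + 0.8500i → escape time 3
(row=0, col=4): c = 0.9500 + 0.8500i → escape time 2
(row=1, col=0): c = -0.6000 + 0.4960i → escape time 5
(row=1, col=1): c = -0.2125 + 0.4960i → escape time 5
(row=1, col=2): c = 0.1750 + 0.4960i → escape time 5
(row=1, col=3): c = 0.5625 + 0.4960i → escape time 4
(row=1, col=4): c = 0.9500 + 0.4960i → escape time 2
(row=2, col=0): c = -0.6000 + 0.1420i → escape time 5
(row=2, col=1): c = -0.2125 + 0.1420i → escape time 5
(row=2, col=2): c = 0.1750 + 0.1420i → escape time 5
(row=2, col=3): c = 0.5625 + 0.1420i → escape time 4
(row=2, col=4): c = 0.9500 + 0.1420i → escape time 3
(row=3, col=0): c = -0.6000 + -0.2120i → escape time 5
(row=3, col=1): c = -0.2125 + -0.2120i → escape time 5
(row=3, col=2): c = 0.1750 + -0.2120i → escape time 5
(row=3, col=3): c = 0.5625 + -0.2120i → escape time 4
(row=3, col=4): c = 0.9500 + -0.2120i → escape time 3
(row=4, col=0): c = -0.6000 + -0.5660i → escape time 5
(row=4, col=1): c = -0.2125 + -0.5660i → escape time 5
(row=4, col=2): c = 0.1750 + -0.5660i → escape time 5
(row=4, col=3): c = 0.5625 + -0.5660i → escape time 4
(row=4, col=4): c = 0.9500 + -0.5660i → escape time 2
(row=5, col=0): c = -0.6000 + -0.9200i → escape time 4
(row=5, col=1): c = -0.2125 + -0.9200i → escape time 5
(row=5, col=2): c = 0.1750 + -0.9200i → escape time 4
(row=5, col=3): c = 0.5625 + -0.9200i → escape time 3
(row=5, col=4): c = 0.9500 + -0.9200i → escape time 2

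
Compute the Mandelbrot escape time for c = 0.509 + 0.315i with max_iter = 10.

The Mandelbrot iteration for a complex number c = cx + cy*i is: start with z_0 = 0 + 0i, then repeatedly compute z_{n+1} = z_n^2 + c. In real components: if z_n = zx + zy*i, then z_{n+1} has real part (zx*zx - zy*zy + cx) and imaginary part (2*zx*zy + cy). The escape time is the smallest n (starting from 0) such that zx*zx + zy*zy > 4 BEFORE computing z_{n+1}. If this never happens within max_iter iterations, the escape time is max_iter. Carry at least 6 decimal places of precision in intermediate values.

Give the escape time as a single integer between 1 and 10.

Answer: 5

Derivation:
z_0 = 0 + 0i, c = 0.5090 + 0.3150i
Iter 1: z = 0.5090 + 0.3150i, |z|^2 = 0.3583
Iter 2: z = 0.6689 + 0.6357i, |z|^2 = 0.8514
Iter 3: z = 0.5523 + 1.1653i, |z|^2 = 1.6631
Iter 4: z = -0.5440 + 1.6022i, |z|^2 = 2.8630
Iter 5: z = -1.7622 + -1.4282i, |z|^2 = 5.1450
Escaped at iteration 5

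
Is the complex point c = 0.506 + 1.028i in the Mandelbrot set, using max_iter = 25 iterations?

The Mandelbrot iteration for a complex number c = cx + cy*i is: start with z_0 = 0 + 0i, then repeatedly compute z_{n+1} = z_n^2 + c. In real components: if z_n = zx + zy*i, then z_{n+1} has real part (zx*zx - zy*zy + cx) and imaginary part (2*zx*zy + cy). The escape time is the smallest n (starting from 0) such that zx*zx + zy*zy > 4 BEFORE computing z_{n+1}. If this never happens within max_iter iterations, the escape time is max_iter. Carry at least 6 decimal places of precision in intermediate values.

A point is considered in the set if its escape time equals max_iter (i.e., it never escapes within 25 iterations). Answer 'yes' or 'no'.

Answer: no

Derivation:
z_0 = 0 + 0i, c = 0.5060 + 1.0280i
Iter 1: z = 0.5060 + 1.0280i, |z|^2 = 1.3128
Iter 2: z = -0.2947 + 2.0683i, |z|^2 = 4.3649
Escaped at iteration 2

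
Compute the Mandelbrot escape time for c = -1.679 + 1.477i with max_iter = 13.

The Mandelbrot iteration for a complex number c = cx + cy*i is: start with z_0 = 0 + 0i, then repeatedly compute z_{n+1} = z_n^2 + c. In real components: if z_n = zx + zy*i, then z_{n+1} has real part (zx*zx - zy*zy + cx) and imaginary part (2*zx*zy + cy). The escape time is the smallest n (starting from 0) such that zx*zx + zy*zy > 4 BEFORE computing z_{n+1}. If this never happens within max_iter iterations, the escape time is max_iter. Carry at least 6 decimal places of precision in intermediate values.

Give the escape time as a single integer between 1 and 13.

Answer: 1

Derivation:
z_0 = 0 + 0i, c = -1.6790 + 1.4770i
Iter 1: z = -1.6790 + 1.4770i, |z|^2 = 5.0006
Escaped at iteration 1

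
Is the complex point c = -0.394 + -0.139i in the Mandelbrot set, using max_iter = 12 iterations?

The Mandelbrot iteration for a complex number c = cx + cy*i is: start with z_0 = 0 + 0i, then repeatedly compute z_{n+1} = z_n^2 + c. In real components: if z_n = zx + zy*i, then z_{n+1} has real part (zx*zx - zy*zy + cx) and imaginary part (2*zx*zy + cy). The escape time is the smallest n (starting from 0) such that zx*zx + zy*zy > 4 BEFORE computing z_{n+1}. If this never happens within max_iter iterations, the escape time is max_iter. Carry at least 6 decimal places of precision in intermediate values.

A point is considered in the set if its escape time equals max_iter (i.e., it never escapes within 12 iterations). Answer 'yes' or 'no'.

Answer: yes

Derivation:
z_0 = 0 + 0i, c = -0.3940 + -0.1390i
Iter 1: z = -0.3940 + -0.1390i, |z|^2 = 0.1746
Iter 2: z = -0.2581 + -0.0295i, |z|^2 = 0.0675
Iter 3: z = -0.3283 + -0.1238i, |z|^2 = 0.1231
Iter 4: z = -0.3016 + -0.0577i, |z|^2 = 0.0943
Iter 5: z = -0.3064 + -0.1042i, |z|^2 = 0.1047
Iter 6: z = -0.3110 + -0.0752i, |z|^2 = 0.1024
Iter 7: z = -0.3029 + -0.0923i, |z|^2 = 0.1003
Iter 8: z = -0.3107 + -0.0831i, |z|^2 = 0.1035
Iter 9: z = -0.3043 + -0.0874i, |z|^2 = 0.1003
Iter 10: z = -0.3090 + -0.0858i, |z|^2 = 0.1028
Iter 11: z = -0.3059 + -0.0860i, |z|^2 = 0.1010
Did not escape in 12 iterations → in set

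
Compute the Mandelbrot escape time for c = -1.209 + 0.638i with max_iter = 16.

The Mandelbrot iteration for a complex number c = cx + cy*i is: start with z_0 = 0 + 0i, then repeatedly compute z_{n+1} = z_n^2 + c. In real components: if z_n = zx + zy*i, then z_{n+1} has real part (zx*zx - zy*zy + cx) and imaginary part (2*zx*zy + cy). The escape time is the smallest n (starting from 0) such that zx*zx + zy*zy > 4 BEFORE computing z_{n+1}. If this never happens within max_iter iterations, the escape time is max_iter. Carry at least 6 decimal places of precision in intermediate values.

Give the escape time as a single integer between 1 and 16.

Answer: 3

Derivation:
z_0 = 0 + 0i, c = -1.2090 + 0.6380i
Iter 1: z = -1.2090 + 0.6380i, |z|^2 = 1.8687
Iter 2: z = -0.1544 + -0.9047i, |z|^2 = 0.8423
Iter 3: z = -2.0036 + 0.9173i, |z|^2 = 4.8560
Escaped at iteration 3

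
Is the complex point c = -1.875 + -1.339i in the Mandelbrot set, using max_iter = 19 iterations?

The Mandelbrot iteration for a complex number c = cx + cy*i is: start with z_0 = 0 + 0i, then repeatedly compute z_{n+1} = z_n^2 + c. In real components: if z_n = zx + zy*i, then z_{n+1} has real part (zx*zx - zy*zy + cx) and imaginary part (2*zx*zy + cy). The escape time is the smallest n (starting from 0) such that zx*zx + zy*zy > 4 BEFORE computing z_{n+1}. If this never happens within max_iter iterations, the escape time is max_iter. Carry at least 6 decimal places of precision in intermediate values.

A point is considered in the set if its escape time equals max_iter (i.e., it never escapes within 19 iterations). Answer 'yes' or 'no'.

Answer: no

Derivation:
z_0 = 0 + 0i, c = -1.8750 + -1.3390i
Iter 1: z = -1.8750 + -1.3390i, |z|^2 = 5.3085
Escaped at iteration 1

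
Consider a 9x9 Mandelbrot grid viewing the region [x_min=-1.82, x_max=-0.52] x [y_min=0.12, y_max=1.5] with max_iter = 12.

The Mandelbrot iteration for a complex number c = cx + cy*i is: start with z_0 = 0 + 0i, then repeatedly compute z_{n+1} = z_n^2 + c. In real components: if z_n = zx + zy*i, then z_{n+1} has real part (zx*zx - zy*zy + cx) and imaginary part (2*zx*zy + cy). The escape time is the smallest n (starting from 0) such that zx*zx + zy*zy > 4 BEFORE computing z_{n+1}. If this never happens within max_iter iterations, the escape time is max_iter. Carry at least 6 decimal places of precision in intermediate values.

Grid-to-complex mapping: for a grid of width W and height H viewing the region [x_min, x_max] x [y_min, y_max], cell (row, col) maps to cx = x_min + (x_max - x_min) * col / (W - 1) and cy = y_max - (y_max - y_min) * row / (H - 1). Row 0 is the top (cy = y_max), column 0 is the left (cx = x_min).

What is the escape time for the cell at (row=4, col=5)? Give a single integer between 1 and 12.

z_0 = 0 + 0i, c = -1.0075 + 0.8100i
Iter 1: z = -1.0075 + 0.8100i, |z|^2 = 1.6712
Iter 2: z = -0.6485 + -0.8222i, |z|^2 = 1.0965
Iter 3: z = -1.2628 + 1.8764i, |z|^2 = 5.1156
Escaped at iteration 3

Answer: 3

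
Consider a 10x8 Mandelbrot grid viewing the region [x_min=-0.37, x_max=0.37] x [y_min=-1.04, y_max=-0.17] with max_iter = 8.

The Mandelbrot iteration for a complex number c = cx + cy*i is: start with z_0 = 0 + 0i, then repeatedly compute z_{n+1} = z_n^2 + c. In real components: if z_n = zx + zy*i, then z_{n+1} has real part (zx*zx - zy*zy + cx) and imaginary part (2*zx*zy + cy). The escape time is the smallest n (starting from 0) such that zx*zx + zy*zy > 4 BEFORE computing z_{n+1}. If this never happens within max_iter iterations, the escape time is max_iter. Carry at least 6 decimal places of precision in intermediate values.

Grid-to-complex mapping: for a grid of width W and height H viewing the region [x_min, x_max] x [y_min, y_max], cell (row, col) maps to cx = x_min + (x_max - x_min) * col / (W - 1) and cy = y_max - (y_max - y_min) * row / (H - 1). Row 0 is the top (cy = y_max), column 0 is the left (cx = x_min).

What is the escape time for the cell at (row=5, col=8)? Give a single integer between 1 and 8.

z_0 = 0 + 0i, c = 0.2878 + -0.7914i
Iter 1: z = 0.2878 + -0.7914i, |z|^2 = 0.7092
Iter 2: z = -0.2558 + -1.2469i, |z|^2 = 1.6203
Iter 3: z = -1.2017 + -0.1536i, |z|^2 = 1.4676
Iter 4: z = 1.7082 + -0.4223i, |z|^2 = 3.0963
Iter 5: z = 3.0273 + -2.2342i, |z|^2 = 14.1566
Escaped at iteration 5

Answer: 5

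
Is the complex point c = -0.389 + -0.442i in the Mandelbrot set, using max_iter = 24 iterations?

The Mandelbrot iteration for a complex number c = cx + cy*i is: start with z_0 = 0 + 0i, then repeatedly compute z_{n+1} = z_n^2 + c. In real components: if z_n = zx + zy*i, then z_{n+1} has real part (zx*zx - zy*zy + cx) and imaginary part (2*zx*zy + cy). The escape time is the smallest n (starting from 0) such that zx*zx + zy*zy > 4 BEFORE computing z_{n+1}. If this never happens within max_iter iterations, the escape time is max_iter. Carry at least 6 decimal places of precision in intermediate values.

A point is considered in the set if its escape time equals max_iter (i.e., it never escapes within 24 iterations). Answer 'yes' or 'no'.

z_0 = 0 + 0i, c = -0.3890 + -0.4420i
Iter 1: z = -0.3890 + -0.4420i, |z|^2 = 0.3467
Iter 2: z = -0.4330 + -0.0981i, |z|^2 = 0.1972
Iter 3: z = -0.2111 + -0.3570i, |z|^2 = 0.1720
Iter 4: z = -0.4719 + -0.2913i, |z|^2 = 0.3075
Iter 5: z = -0.2511 + -0.1671i, |z|^2 = 0.0910
Iter 6: z = -0.3538 + -0.3581i, |z|^2 = 0.2534
Iter 7: z = -0.3920 + -0.1886i, |z|^2 = 0.1892
Iter 8: z = -0.2709 + -0.2941i, |z|^2 = 0.1599
Iter 9: z = -0.4021 + -0.2826i, |z|^2 = 0.2416
Iter 10: z = -0.3072 + -0.2147i, |z|^2 = 0.1404
Iter 11: z = -0.3407 + -0.3101i, |z|^2 = 0.2123
Iter 12: z = -0.3691 + -0.2307i, |z|^2 = 0.1894
Iter 13: z = -0.3060 + -0.2717i, |z|^2 = 0.1675
Iter 14: z = -0.3692 + -0.2757i, |z|^2 = 0.2123
Iter 15: z = -0.3287 + -0.2384i, |z|^2 = 0.1649
Iter 16: z = -0.3378 + -0.2853i, |z|^2 = 0.1955
Iter 17: z = -0.3563 + -0.2493i, |z|^2 = 0.1891
Iter 18: z = -0.3242 + -0.2644i, |z|^2 = 0.1750
Iter 19: z = -0.3538 + -0.2706i, |z|^2 = 0.1984
Iter 20: z = -0.3370 + -0.2506i, |z|^2 = 0.1764
Iter 21: z = -0.3382 + -0.2731i, |z|^2 = 0.1890
Iter 22: z = -0.3492 + -0.2573i, |z|^2 = 0.1881
Iter 23: z = -0.3332 + -0.2623i, |z|^2 = 0.1799
Did not escape in 24 iterations → in set

Answer: yes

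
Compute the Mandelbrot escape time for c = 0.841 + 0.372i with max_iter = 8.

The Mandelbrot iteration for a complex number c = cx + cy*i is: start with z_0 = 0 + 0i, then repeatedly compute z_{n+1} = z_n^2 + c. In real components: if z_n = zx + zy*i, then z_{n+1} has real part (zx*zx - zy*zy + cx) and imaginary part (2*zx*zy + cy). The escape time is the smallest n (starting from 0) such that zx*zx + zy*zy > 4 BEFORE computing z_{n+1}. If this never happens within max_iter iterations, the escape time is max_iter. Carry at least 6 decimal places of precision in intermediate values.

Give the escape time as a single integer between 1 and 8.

z_0 = 0 + 0i, c = 0.8410 + 0.3720i
Iter 1: z = 0.8410 + 0.3720i, |z|^2 = 0.8457
Iter 2: z = 1.4099 + 0.9977i, |z|^2 = 2.9832
Iter 3: z = 1.8334 + 3.1853i, |z|^2 = 13.5076
Escaped at iteration 3

Answer: 3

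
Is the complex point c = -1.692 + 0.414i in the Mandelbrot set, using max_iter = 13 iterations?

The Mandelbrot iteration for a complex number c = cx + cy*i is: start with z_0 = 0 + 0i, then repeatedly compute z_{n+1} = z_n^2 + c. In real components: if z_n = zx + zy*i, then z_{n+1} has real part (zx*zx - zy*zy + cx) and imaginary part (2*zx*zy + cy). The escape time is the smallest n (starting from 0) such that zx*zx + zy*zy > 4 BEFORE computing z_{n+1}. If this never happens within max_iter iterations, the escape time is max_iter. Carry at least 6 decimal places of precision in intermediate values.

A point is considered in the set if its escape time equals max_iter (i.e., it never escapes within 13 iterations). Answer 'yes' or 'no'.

z_0 = 0 + 0i, c = -1.6920 + 0.4140i
Iter 1: z = -1.6920 + 0.4140i, |z|^2 = 3.0343
Iter 2: z = 0.9995 + -0.9870i, |z|^2 = 1.9731
Iter 3: z = -1.6672 + -1.5589i, |z|^2 = 5.2097
Escaped at iteration 3

Answer: no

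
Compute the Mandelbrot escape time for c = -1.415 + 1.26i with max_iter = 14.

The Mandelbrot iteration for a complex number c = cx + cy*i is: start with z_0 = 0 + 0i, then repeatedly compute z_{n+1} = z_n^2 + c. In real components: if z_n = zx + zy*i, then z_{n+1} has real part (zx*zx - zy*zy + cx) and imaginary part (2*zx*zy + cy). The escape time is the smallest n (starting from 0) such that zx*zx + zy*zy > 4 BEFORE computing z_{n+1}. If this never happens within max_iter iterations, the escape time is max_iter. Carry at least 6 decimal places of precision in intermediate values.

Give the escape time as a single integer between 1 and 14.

z_0 = 0 + 0i, c = -1.4150 + 1.2600i
Iter 1: z = -1.4150 + 1.2600i, |z|^2 = 3.5898
Iter 2: z = -1.0004 + -2.3058i, |z|^2 = 6.3175
Escaped at iteration 2

Answer: 2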